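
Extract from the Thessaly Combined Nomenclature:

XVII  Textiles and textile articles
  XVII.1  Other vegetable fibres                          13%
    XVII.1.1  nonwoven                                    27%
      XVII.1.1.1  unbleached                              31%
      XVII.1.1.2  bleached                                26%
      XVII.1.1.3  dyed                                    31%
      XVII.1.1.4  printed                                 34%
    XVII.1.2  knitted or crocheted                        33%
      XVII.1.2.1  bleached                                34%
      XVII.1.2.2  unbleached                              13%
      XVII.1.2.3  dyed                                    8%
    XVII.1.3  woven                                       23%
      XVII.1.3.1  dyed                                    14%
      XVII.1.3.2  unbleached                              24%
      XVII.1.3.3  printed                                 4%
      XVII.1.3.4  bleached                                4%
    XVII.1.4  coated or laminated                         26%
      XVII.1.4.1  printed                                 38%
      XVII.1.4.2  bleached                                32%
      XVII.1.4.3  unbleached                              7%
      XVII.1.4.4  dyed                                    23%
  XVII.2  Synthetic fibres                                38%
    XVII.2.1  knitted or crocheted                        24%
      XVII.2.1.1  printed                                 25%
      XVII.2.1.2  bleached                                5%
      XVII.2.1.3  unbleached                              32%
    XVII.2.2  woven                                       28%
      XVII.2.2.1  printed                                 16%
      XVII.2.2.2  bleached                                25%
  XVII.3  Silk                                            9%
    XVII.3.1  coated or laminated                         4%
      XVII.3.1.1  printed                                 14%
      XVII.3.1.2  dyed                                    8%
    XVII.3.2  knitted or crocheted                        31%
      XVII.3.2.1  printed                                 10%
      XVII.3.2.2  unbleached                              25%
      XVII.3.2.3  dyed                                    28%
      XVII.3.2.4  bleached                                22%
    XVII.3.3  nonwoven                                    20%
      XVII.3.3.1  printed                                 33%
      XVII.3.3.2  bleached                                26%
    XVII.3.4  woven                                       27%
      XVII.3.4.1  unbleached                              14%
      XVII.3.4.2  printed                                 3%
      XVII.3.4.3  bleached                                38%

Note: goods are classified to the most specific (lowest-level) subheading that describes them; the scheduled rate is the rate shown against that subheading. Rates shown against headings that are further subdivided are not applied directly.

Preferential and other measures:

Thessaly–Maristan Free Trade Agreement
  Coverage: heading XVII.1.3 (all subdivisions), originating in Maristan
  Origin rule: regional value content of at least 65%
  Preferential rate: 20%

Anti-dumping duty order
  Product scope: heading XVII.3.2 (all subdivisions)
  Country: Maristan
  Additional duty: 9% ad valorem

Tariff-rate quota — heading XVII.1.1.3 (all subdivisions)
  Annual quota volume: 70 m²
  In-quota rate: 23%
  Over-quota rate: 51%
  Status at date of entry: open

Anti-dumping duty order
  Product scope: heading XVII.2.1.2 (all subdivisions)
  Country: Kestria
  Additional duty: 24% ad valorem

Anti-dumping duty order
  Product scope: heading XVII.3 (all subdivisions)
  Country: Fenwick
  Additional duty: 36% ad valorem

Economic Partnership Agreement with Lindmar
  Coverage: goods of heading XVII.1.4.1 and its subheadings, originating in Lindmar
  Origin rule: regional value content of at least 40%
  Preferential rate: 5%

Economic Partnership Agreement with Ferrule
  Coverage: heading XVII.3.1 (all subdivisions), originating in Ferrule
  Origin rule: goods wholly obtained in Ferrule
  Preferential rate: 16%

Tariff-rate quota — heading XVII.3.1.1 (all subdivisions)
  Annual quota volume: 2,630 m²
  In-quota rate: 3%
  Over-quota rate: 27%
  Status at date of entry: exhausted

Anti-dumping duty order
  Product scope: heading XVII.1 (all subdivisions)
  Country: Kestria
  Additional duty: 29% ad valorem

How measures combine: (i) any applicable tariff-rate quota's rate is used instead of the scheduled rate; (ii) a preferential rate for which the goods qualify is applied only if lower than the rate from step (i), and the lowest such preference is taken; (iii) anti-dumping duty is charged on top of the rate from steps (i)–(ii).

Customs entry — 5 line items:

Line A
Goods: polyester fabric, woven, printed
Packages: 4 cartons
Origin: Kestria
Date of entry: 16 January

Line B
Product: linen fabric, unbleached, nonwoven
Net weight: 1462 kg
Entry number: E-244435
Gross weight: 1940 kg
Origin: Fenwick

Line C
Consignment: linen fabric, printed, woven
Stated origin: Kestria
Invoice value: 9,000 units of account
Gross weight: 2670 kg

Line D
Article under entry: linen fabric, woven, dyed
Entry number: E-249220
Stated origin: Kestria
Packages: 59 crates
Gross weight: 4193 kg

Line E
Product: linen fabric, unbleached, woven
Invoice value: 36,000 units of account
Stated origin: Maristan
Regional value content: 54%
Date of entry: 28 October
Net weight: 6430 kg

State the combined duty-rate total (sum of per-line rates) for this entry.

Line A: polyester → XVII.2; woven → XVII.2.2; printed → XVII.2.2.1. Scheduled 16%. No special measure applies. → 16%.
Line B: linen → XVII.1; nonwoven → XVII.1.1; unbleached → XVII.1.1.1. Scheduled 31%. No special measure applies. → 31%.
Line C: linen → XVII.1; woven → XVII.1.3; printed → XVII.1.3.3. Scheduled 4%. anti-dumping (Kestria, XVII.1): +29%; total 4% + 29% = 33%. → 33%.
Line D: linen → XVII.1; woven → XVII.1.3; dyed → XVII.1.3.1. Scheduled 14%. anti-dumping (Kestria, XVII.1): +29%; total 14% + 29% = 43%. → 43%.
Line E: linen → XVII.1; woven → XVII.1.3; unbleached → XVII.1.3.2. Scheduled 24%. Maristan agreement on XVII.1.3: RVC < 65%. → 24%.
Sum: 16% + 31% + 33% + 43% + 24% = 147%.

147%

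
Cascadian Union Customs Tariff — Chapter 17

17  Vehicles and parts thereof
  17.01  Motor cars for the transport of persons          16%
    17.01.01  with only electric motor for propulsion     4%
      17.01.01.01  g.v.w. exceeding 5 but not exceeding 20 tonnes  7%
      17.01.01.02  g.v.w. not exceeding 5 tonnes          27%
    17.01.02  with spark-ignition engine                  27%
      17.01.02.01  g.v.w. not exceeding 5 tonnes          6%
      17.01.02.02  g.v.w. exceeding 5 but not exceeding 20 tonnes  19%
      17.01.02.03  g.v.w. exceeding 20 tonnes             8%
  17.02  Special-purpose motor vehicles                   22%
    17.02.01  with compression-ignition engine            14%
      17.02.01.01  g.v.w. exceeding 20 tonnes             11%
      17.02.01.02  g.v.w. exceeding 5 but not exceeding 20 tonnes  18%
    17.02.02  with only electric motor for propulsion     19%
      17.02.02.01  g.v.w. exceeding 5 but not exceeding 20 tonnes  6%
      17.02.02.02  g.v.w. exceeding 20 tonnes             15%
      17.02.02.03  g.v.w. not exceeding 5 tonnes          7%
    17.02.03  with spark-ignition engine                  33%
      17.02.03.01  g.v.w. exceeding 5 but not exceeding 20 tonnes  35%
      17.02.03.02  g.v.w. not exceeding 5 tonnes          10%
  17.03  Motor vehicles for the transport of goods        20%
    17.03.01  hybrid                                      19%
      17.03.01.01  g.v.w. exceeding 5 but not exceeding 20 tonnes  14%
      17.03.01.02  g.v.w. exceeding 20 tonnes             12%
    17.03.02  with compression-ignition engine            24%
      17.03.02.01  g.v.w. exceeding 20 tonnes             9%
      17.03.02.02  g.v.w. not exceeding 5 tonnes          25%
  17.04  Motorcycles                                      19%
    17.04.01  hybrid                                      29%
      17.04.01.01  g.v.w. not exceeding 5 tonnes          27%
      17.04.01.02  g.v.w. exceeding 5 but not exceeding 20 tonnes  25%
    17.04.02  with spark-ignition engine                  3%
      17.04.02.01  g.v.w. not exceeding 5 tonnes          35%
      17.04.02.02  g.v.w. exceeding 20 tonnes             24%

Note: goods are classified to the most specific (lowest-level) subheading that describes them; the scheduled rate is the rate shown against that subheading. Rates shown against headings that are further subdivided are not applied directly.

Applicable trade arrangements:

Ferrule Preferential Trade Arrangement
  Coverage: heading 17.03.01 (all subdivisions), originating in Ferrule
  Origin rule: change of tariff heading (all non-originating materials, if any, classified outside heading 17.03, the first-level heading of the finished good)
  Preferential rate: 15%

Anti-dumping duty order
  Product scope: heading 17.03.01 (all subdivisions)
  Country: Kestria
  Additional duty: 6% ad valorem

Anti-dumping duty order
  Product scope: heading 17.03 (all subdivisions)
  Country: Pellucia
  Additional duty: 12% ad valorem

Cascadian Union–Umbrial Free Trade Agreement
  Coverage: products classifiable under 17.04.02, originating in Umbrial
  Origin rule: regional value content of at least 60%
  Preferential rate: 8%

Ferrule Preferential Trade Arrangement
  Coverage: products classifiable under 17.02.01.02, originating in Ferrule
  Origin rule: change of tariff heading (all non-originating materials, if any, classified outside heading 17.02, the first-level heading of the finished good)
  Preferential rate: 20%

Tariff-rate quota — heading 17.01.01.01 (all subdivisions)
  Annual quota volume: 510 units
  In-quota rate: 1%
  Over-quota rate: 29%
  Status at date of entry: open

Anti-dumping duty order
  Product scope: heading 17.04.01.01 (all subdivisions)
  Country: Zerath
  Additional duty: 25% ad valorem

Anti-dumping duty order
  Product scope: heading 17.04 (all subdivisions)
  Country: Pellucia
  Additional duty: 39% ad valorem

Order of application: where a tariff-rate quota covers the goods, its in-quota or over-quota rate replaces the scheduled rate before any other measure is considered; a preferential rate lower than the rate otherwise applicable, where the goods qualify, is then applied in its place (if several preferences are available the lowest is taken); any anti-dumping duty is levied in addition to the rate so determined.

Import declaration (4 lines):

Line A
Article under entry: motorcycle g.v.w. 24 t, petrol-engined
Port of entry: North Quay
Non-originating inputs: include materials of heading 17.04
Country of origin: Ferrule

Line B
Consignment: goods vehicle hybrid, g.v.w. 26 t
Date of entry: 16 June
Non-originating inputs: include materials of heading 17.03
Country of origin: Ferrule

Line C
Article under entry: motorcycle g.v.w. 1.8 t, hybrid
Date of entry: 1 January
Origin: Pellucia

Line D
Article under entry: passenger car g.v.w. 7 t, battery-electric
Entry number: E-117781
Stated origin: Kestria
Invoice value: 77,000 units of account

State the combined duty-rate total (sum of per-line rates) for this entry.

Line A: motorcycle → 17.04; petrol-engined → 17.04.02; g.v.w. 24 t → 17.04.02.02. Scheduled 24%. Ferrule agreement on 17.03.01: 17.04.02.02 not covered; Ferrule agreement on 17.02.01.02: 17.04.02.02 not covered. → 24%.
Line B: goods vehicle → 17.03; hybrid → 17.03.01; g.v.w. 26 t → 17.03.01.02. Scheduled 12%. Ferrule agreement on 17.03.01: CTH not met; Ferrule agreement on 17.02.01.02: 17.03.01.02 not covered. → 12%.
Line C: motorcycle → 17.04; hybrid → 17.04.01; g.v.w. 1.8 t → 17.04.01.01. Scheduled 27%. anti-dumping (Pellucia, 17.04): +39%; total 27% + 39% = 66%. → 66%.
Line D: passenger car → 17.01; battery-electric → 17.01.01; g.v.w. 7 t → 17.01.01.01. Scheduled 7%. quota on 17.01.01.01 open → in-quota 1%. → 1%.
Sum: 24% + 12% + 66% + 1% = 103%.

103%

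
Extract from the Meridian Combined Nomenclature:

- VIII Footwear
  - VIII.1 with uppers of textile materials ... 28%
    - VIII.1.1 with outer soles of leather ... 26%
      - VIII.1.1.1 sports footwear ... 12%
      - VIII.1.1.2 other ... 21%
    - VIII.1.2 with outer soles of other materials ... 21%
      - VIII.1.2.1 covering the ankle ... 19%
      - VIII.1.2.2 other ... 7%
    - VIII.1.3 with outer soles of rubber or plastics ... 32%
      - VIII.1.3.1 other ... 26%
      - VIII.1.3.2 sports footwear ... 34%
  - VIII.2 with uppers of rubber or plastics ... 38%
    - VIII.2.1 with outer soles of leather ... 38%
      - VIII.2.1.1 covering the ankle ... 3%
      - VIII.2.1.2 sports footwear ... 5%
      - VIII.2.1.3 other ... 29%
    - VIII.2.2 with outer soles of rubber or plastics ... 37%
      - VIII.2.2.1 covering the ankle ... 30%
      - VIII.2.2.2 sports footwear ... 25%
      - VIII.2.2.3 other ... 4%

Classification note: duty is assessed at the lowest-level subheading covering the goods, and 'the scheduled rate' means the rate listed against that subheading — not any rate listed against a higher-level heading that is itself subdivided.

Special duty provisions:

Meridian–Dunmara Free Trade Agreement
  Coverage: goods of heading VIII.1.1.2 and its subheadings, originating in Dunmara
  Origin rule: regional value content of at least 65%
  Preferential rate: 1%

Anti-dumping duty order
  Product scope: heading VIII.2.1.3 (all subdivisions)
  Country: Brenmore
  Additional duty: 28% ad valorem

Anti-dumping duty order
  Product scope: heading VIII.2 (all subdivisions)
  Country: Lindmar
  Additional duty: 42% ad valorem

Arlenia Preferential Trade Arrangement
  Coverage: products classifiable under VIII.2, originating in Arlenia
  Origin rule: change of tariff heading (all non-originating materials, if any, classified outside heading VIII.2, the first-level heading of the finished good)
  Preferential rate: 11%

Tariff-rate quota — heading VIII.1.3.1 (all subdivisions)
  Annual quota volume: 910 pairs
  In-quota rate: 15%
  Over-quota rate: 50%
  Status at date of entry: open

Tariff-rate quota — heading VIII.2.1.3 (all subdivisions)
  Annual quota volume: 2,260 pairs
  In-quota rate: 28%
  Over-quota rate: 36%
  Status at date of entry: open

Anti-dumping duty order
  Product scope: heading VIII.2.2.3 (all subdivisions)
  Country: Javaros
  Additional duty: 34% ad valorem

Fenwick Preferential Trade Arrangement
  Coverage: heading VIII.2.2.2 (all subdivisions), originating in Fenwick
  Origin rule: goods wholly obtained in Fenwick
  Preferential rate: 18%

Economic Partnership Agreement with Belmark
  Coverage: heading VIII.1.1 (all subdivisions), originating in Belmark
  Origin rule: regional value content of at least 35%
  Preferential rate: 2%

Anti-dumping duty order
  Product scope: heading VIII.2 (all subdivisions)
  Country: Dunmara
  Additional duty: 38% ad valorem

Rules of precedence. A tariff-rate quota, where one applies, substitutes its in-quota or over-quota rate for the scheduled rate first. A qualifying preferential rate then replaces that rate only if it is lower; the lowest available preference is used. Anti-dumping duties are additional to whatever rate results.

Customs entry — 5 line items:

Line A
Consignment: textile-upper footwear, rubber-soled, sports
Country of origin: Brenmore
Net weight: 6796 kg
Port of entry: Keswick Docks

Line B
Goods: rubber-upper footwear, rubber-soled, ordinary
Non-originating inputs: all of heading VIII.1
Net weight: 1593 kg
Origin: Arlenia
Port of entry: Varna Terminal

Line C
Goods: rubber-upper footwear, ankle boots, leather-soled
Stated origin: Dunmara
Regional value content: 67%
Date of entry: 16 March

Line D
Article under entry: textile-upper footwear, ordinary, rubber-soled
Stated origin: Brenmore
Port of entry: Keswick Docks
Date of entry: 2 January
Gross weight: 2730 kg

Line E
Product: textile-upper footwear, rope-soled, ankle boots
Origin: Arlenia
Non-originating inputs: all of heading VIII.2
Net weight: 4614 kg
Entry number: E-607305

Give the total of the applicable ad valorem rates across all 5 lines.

Line A: textile-upper → VIII.1; rubber-soled → VIII.1.3; sports → VIII.1.3.2. Scheduled 34%. No special measure applies. → 34%.
Line B: rubber-upper → VIII.2; rubber-soled → VIII.2.2; ordinary → VIII.2.2.3. Scheduled 4%. Arlenia agreement on VIII.2: CTH met → 11% available; preference 11% not lower than 4% → no reduction. → 4%.
Line C: rubber-upper → VIII.2; leather-soled → VIII.2.1; ankle boots → VIII.2.1.1. Scheduled 3%. Dunmara agreement on VIII.1.1.2: VIII.2.1.1 not covered; anti-dumping (Dunmara, VIII.2): +38%; total 3% + 38% = 41%. → 41%.
Line D: textile-upper → VIII.1; rubber-soled → VIII.1.3; ordinary → VIII.1.3.1. Scheduled 26%. quota on VIII.1.3.1 open → in-quota 15%. → 15%.
Line E: textile-upper → VIII.1; rope-soled → VIII.1.2; ankle boots → VIII.1.2.1. Scheduled 19%. Arlenia agreement on VIII.2: VIII.1.2.1 not covered. → 19%.
Sum: 34% + 4% + 41% + 15% + 19% = 113%.

113%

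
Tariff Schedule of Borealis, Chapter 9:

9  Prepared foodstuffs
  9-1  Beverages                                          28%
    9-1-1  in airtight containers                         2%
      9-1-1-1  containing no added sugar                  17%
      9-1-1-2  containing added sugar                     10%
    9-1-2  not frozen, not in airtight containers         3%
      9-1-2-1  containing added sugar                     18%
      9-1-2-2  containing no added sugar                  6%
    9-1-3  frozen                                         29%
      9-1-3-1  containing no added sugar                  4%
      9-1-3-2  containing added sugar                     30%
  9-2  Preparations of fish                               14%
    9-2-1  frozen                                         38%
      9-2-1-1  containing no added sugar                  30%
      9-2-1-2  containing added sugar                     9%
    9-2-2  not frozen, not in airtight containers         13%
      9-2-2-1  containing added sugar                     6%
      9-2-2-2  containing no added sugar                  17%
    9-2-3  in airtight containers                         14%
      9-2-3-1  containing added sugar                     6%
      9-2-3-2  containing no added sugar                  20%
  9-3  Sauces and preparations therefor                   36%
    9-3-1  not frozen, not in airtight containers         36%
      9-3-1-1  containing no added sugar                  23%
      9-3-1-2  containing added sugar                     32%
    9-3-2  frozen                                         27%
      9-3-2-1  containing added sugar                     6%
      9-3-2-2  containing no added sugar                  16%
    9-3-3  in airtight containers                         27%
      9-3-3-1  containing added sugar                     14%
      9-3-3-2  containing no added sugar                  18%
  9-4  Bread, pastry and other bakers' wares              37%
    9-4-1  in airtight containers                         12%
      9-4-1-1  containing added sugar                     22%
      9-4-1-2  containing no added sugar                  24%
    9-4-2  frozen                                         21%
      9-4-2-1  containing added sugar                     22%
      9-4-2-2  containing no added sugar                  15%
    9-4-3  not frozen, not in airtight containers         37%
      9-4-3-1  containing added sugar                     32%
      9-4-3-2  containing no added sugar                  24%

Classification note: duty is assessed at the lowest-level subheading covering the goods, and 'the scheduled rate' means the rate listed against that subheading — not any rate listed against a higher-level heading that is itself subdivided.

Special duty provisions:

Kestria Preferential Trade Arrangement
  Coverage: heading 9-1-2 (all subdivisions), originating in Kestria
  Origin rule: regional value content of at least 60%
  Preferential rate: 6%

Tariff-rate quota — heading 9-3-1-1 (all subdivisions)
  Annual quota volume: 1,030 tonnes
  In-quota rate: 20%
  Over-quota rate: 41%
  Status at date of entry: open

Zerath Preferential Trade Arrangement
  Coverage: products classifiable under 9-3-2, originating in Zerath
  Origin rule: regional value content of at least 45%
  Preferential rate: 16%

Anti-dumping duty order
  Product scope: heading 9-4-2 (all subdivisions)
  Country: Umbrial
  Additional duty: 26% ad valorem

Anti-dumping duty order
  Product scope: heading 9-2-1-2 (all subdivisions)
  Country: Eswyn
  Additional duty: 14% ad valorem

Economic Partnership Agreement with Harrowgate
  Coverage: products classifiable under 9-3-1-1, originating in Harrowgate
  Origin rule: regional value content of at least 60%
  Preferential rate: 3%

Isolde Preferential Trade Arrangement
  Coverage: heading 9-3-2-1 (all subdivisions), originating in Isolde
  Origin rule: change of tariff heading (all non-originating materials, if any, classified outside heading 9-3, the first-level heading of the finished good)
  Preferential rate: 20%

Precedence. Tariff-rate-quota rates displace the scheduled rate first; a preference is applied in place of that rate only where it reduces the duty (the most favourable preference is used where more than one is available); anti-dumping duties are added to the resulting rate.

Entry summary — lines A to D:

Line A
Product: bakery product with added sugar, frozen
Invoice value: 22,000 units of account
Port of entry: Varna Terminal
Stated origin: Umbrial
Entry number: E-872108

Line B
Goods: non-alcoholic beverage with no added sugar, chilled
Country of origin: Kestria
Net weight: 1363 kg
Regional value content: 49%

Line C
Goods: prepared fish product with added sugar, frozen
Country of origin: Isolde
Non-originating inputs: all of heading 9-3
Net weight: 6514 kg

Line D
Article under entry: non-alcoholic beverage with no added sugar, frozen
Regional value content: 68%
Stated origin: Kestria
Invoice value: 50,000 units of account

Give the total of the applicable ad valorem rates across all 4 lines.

Line A: bakery product → 9-4; frozen → 9-4-2; with added sugar → 9-4-2-1. Scheduled 22%. anti-dumping (Umbrial, 9-4-2): +26%; total 22% + 26% = 48%. → 48%.
Line B: non-alcoholic beverage → 9-1; chilled → 9-1-2; with no added sugar → 9-1-2-2. Scheduled 6%. Kestria agreement on 9-1-2: RVC < 60%. → 6%.
Line C: prepared fish product → 9-2; frozen → 9-2-1; with added sugar → 9-2-1-2. Scheduled 9%. Isolde agreement on 9-3-2-1: 9-2-1-2 not covered. → 9%.
Line D: non-alcoholic beverage → 9-1; frozen → 9-1-3; with no added sugar → 9-1-3-1. Scheduled 4%. Kestria agreement on 9-1-2: 9-1-3-1 not covered. → 4%.
Sum: 48% + 6% + 9% + 4% = 67%.

67%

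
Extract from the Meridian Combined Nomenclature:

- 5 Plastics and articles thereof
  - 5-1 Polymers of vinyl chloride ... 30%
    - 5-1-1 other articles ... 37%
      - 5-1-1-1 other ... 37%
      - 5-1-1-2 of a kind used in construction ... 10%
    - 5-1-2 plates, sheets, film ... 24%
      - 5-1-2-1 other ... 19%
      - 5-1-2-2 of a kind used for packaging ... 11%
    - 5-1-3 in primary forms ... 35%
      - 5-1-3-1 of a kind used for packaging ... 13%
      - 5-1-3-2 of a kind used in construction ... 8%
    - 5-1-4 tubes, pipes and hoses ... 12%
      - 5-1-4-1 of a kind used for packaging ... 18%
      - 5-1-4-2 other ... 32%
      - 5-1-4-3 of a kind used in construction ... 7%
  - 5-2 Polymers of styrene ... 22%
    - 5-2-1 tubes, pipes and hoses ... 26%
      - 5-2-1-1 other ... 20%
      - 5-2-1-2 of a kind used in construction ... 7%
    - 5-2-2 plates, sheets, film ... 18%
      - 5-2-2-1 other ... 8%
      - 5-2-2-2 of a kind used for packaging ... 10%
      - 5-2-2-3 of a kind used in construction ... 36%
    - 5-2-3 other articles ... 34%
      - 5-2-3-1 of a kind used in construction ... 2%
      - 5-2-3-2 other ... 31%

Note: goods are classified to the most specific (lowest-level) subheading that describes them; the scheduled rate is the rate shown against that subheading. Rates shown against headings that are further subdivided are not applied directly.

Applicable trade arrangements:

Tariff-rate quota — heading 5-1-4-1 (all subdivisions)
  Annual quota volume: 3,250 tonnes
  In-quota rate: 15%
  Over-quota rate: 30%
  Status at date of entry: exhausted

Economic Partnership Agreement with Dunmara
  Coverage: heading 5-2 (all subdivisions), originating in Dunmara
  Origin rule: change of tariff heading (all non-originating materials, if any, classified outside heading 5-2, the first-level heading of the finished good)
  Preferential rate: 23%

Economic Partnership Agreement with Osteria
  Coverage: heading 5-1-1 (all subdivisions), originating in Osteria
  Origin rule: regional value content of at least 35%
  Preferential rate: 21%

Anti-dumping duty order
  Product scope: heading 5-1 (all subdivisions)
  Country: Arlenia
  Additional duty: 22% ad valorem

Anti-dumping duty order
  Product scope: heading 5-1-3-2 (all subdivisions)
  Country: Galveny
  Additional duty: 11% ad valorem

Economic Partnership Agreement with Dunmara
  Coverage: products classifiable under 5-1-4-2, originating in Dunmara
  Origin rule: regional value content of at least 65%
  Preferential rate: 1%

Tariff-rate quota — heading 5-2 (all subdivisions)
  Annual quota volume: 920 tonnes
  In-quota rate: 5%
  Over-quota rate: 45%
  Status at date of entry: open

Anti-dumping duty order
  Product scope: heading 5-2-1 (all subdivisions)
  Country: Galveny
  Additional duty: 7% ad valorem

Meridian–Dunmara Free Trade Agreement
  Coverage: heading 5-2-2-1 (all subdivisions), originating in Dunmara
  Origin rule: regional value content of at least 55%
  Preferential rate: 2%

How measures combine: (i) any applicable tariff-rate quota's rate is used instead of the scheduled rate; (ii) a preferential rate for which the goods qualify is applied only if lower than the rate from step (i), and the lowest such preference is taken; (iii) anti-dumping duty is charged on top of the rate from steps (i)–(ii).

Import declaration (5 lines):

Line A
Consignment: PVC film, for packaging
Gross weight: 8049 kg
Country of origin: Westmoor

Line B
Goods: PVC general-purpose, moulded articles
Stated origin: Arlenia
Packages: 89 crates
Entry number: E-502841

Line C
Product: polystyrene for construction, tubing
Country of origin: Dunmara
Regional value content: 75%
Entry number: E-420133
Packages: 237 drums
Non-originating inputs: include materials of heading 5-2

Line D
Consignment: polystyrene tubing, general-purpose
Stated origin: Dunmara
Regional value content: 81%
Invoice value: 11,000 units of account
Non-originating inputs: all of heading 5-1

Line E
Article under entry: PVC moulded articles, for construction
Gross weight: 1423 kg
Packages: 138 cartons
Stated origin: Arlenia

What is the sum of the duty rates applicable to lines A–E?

Line A: PVC → 5-1; film → 5-1-2; for packaging → 5-1-2-2. Scheduled 11%. No special measure applies. → 11%.
Line B: PVC → 5-1; moulded articles → 5-1-1; general-purpose → 5-1-1-1. Scheduled 37%. anti-dumping (Arlenia, 5-1): +22%; total 37% + 22% = 59%. → 59%.
Line C: polystyrene → 5-2; tubing → 5-2-1; for construction → 5-2-1-2. Scheduled 7%. quota on 5-2 open → in-quota 5%; Dunmara agreement on 5-2: CTH not met; Dunmara agreement on 5-1-4-2: 5-2-1-2 not covered; Dunmara agreement on 5-2-2-1: 5-2-1-2 not covered. → 5%.
Line D: polystyrene → 5-2; tubing → 5-2-1; general-purpose → 5-2-1-1. Scheduled 20%. quota on 5-2 open → in-quota 5%; Dunmara agreement on 5-2: CTH met → 23% available; Dunmara agreement on 5-1-4-2: 5-2-1-1 not covered; Dunmara agreement on 5-2-2-1: 5-2-1-1 not covered; preference 23% not lower than 5% → no reduction. → 5%.
Line E: PVC → 5-1; moulded articles → 5-1-1; for construction → 5-1-1-2. Scheduled 10%. anti-dumping (Arlenia, 5-1): +22%; total 10% + 22% = 32%. → 32%.
Sum: 11% + 59% + 5% + 5% + 32% = 112%.

112%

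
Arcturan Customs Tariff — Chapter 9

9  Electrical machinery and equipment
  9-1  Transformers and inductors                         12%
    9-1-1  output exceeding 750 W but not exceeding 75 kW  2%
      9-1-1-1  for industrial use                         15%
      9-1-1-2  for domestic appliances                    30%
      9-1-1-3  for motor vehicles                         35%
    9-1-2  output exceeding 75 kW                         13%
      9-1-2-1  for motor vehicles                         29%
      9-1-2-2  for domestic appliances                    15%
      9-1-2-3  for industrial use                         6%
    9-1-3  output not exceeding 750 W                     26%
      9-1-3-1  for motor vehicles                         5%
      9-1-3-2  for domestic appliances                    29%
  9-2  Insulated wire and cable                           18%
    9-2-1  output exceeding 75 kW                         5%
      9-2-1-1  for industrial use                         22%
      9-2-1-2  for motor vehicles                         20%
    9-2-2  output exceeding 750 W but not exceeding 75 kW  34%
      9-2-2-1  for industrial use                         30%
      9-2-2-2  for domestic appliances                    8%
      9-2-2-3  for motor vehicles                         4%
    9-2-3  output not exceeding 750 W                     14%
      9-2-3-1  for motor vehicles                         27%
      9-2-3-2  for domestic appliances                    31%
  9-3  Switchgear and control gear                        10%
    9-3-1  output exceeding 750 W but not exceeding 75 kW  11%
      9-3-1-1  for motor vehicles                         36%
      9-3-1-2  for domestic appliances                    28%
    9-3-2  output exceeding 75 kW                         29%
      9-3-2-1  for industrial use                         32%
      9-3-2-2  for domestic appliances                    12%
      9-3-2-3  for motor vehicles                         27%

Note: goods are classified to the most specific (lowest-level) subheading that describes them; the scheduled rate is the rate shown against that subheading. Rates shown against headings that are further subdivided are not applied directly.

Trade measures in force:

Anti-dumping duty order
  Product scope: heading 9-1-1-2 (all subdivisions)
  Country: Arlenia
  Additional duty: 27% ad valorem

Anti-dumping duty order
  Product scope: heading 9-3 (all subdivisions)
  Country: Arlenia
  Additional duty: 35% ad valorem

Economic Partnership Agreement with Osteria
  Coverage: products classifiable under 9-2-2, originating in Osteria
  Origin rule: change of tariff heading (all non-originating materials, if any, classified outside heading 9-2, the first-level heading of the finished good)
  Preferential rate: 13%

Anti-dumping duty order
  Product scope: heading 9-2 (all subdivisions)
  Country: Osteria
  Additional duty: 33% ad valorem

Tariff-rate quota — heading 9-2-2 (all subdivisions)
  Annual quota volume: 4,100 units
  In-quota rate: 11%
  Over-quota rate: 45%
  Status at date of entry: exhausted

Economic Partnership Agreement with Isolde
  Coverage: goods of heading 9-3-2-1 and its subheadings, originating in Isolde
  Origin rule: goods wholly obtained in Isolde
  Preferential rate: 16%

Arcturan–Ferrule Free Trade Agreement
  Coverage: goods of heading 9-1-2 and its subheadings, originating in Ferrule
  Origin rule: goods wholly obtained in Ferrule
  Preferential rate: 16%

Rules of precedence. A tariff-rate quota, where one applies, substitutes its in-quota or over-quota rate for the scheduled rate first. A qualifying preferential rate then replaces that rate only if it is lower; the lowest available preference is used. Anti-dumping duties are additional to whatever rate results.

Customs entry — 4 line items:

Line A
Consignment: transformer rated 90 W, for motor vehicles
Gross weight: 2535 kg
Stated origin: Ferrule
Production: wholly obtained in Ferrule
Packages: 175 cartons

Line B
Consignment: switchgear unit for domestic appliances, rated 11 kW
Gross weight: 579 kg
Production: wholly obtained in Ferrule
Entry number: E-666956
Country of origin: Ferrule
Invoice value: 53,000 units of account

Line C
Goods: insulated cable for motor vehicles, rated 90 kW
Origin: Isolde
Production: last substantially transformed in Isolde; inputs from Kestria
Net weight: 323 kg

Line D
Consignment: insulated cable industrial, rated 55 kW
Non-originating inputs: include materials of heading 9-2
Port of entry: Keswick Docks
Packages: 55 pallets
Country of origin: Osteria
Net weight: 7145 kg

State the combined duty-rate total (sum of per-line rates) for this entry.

131%

Line A: transformer → 9-1; rated 90 W → 9-1-3; for motor vehicles → 9-1-3-1. Scheduled 5%. Ferrule agreement on 9-1-2: 9-1-3-1 not covered. → 5%.
Line B: switchgear unit → 9-3; rated 11 kW → 9-3-1; for domestic appliances → 9-3-1-2. Scheduled 28%. Ferrule agreement on 9-1-2: 9-3-1-2 not covered. → 28%.
Line C: insulated cable → 9-2; rated 90 kW → 9-2-1; for motor vehicles → 9-2-1-2. Scheduled 20%. Isolde agreement on 9-3-2-1: 9-2-1-2 not covered. → 20%.
Line D: insulated cable → 9-2; rated 55 kW → 9-2-2; industrial → 9-2-2-1. Scheduled 30%. quota on 9-2-2 exhausted → over-quota 45%; Osteria agreement on 9-2-2: CTH not met; anti-dumping (Osteria, 9-2): +33%; total 45% + 33% = 78%. → 78%.
Sum: 5% + 28% + 20% + 78% = 131%.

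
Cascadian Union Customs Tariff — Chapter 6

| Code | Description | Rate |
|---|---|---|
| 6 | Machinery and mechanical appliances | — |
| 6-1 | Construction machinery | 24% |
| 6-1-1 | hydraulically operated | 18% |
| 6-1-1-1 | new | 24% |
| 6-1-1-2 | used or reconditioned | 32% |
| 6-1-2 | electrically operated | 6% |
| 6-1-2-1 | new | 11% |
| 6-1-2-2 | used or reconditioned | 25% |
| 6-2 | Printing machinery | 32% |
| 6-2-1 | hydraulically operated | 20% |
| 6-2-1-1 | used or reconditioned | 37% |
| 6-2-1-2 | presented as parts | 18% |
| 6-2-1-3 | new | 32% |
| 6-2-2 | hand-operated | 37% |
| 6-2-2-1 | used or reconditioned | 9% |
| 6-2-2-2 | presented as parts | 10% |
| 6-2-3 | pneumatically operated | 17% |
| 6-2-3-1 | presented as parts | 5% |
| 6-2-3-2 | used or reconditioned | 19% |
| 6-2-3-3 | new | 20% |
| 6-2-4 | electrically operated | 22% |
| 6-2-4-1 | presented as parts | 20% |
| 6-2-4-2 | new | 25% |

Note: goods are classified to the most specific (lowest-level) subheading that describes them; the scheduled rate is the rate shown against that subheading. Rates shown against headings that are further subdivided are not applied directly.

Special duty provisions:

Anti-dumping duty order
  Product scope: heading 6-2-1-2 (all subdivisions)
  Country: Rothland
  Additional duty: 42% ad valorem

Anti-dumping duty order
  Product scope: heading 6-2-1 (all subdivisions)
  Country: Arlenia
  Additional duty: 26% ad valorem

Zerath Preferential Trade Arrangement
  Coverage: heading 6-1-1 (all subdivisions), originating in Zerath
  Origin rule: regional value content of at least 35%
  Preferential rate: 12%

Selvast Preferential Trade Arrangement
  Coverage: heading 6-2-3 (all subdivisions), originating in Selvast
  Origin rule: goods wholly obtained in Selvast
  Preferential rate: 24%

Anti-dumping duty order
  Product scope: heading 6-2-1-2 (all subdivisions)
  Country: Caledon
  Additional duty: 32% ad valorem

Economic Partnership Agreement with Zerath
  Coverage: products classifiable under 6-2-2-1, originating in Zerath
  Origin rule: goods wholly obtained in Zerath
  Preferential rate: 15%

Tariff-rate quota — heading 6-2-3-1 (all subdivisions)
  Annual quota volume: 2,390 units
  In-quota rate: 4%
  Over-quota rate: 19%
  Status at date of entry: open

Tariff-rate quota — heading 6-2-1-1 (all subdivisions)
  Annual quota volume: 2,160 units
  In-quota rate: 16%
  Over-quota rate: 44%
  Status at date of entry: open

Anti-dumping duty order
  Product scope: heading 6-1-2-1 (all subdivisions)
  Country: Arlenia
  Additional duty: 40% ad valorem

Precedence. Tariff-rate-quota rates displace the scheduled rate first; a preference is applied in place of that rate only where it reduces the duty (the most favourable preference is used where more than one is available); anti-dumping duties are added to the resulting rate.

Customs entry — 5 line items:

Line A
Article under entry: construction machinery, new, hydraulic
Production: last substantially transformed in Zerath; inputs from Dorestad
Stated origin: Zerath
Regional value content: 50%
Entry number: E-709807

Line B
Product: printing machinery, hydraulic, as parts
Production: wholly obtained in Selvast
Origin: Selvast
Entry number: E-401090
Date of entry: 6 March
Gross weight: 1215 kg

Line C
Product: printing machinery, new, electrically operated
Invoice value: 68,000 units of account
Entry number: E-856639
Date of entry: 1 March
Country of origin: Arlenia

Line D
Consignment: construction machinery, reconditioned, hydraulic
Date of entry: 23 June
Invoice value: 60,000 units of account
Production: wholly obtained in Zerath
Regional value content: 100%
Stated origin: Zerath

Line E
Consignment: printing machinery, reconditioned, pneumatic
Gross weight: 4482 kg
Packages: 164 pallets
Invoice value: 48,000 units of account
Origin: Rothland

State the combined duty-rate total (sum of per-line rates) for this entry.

Line A: construction → 6-1; hydraulic → 6-1-1; new → 6-1-1-1. Scheduled 24%. Zerath agreement on 6-1-1: RVC ≥ 35% → 12% available; Zerath agreement on 6-2-2-1: 6-1-1-1 not covered; preferential 12%. → 12%.
Line B: printing → 6-2; hydraulic → 6-2-1; as parts → 6-2-1-2. Scheduled 18%. Selvast agreement on 6-2-3: 6-2-1-2 not covered. → 18%.
Line C: printing → 6-2; electrically operated → 6-2-4; new → 6-2-4-2. Scheduled 25%. No special measure applies. → 25%.
Line D: construction → 6-1; hydraulic → 6-1-1; reconditioned → 6-1-1-2. Scheduled 32%. Zerath agreement on 6-1-1: RVC ≥ 35% → 12% available; Zerath agreement on 6-2-2-1: 6-1-1-2 not covered; preferential 12%. → 12%.
Line E: printing → 6-2; pneumatic → 6-2-3; reconditioned → 6-2-3-2. Scheduled 19%. No special measure applies. → 19%.
Sum: 12% + 18% + 25% + 12% + 19% = 86%.

86%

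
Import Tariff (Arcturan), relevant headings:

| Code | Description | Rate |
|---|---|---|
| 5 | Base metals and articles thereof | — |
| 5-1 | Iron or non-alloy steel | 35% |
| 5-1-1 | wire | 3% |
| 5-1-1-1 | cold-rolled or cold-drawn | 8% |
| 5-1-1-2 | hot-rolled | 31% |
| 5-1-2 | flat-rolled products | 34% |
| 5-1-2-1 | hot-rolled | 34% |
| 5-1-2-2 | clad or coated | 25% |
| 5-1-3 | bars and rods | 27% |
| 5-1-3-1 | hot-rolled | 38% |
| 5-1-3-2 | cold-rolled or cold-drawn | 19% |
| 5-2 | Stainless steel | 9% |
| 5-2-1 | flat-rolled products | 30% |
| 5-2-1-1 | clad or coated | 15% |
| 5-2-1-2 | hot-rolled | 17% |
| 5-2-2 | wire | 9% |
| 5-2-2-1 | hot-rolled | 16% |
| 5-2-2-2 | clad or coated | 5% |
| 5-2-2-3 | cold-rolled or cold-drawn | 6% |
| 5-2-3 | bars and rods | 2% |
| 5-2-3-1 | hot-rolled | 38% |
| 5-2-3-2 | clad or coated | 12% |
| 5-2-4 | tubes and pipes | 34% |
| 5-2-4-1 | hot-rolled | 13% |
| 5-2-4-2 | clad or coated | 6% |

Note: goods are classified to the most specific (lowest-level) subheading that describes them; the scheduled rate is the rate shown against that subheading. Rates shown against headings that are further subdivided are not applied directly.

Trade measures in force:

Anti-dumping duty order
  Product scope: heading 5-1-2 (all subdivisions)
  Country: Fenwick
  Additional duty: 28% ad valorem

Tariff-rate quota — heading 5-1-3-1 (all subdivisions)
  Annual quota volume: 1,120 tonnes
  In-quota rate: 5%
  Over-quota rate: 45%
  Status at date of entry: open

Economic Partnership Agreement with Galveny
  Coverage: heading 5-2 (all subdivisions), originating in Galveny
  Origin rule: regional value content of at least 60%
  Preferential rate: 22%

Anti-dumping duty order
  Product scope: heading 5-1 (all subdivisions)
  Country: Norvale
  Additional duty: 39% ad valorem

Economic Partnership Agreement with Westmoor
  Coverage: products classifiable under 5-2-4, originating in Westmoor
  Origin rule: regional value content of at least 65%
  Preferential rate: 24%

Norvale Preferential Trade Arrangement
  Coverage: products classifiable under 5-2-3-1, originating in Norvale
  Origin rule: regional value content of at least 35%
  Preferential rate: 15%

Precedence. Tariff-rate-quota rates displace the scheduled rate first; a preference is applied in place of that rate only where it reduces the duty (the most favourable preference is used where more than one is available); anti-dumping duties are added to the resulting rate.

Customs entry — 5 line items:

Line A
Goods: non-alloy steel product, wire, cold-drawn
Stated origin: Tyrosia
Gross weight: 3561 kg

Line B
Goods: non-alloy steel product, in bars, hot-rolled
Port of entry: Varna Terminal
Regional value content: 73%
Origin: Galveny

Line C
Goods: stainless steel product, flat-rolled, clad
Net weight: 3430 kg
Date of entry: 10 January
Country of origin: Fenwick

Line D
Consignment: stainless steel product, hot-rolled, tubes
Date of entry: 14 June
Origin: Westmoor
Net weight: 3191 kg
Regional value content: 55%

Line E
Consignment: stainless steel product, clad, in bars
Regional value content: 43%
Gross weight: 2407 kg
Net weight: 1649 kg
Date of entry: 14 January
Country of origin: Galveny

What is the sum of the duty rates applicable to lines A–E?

53%

Line A: non-alloy steel → 5-1; wire → 5-1-1; cold-drawn → 5-1-1-1. Scheduled 8%. No special measure applies. → 8%.
Line B: non-alloy steel → 5-1; in bars → 5-1-3; hot-rolled → 5-1-3-1. Scheduled 38%. quota on 5-1-3-1 open → in-quota 5%; Galveny agreement on 5-2: 5-1-3-1 not covered. → 5%.
Line C: stainless steel → 5-2; flat-rolled → 5-2-1; clad → 5-2-1-1. Scheduled 15%. No special measure applies. → 15%.
Line D: stainless steel → 5-2; tubes → 5-2-4; hot-rolled → 5-2-4-1. Scheduled 13%. Westmoor agreement on 5-2-4: RVC < 65%. → 13%.
Line E: stainless steel → 5-2; in bars → 5-2-3; clad → 5-2-3-2. Scheduled 12%. Galveny agreement on 5-2: RVC < 60%. → 12%.
Sum: 8% + 5% + 15% + 13% + 12% = 53%.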